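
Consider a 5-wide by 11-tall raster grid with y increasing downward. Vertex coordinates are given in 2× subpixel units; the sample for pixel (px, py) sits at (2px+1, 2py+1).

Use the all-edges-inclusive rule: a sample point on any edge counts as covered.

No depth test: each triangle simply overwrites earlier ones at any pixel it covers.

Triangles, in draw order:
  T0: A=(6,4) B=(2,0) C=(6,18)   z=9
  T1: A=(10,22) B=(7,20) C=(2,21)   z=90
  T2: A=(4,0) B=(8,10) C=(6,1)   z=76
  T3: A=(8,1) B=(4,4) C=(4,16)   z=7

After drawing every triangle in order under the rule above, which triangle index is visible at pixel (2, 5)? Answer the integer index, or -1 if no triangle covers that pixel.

T0:
  2·area = 56  (B↔C swapped to make it positive)
  edge (6, 4)→(6, 18): d=(0,14) inclusive
  edge (6, 18)→(2, 0): d=(-4,-18) inclusive
  edge (2, 0)→(6, 4): d=(4,4) inclusive
    (1,0)@(3, 1): e=[42,14,0] → #  [on edge]
    (2,0)@(5, 1): e=[14,50,-8] → ·
    (1,1)@(3, 3): e=[42,6,8] → #
    (2,1)@(5, 3): e=[14,42,0] → #  [on edge]
    (3,1)@(7, 3): e=[-14,78,-8] → ·
    (1,2)@(3, 5): e=[42,-2,16] → ·
    (2,2)@(5, 5): e=[14,34,8] → #
    (3,2)@(7, 5): e=[-14,70,0] → ·  [on edge]
    (2,3)@(5, 7): e=[14,26,16] → #
    (3,3)@(7, 7): e=[-14,62,8] → ·
    (4,3)@(9, 7): e=[-42,98,0] → ·  [on edge]
    (2,4)@(5, 9): e=[14,18,24] → #
  covered (8 px):
    · # · · ·
    · # # · ·
    · · # · ·
    · · # · ·
    · · # · ·
    · · # · ·
    · · # · ·
    · · · · ·
    · · · · ·
    · · · · ·
    · · · · ·
T1:
  2·area = 13  (B↔C swapped to make it positive)
  edge (10, 22)→(2, 21): d=(-8,-1) inclusive
  edge (2, 21)→(7, 20): d=(5,-1) inclusive
  edge (7, 20)→(10, 22): d=(3,2) inclusive
    (1,10)@(3, 21): e=[1,1,11] → #
    (2,10)@(5, 21): e=[3,3,7] → #
    (3,10)@(7, 21): e=[5,5,3] → #
    (4,10)@(9, 21): e=[7,7,-1] → ·
  covered (3 px):
    · · · · ·
    · · · · ·
    · · · · ·
    · · · · ·
    · · · · ·
    · · · · ·
    · · · · ·
    · · · · ·
    · · · · ·
    · · · · ·
    · # # # ·
T2:
  2·area = 16  (B↔C swapped to make it positive)
  edge (4, 0)→(6, 1): d=(2,1) inclusive
  edge (6, 1)→(8, 10): d=(2,9) inclusive
  edge (8, 10)→(4, 0): d=(-4,-10) inclusive
    (2,0)@(5, 1): e=[1,9,6] → #
    (3,0)@(7, 1): e=[-1,-9,26] → ·
    (2,1)@(5, 3): e=[5,13,-2] → ·
    (3,3)@(7, 7): e=[11,3,2] → #
    (4,3)@(9, 7): e=[9,-15,22] → ·
    (3,4)@(7, 9): e=[15,7,-6] → ·
  covered (2 px):
    · · # · ·
    · · · · ·
    · · · · ·
    · · · # ·
    · · · · ·
    · · · · ·
    · · · · ·
    · · · · ·
    · · · · ·
    · · · · ·
    · · · · ·
T3:
  2·area = 48  (B↔C swapped to make it positive)
  edge (8, 1)→(4, 16): d=(-4,15) inclusive
  edge (4, 16)→(4, 4): d=(0,-12) inclusive
  edge (4, 4)→(8, 1): d=(4,-3) inclusive
    (3,1)@(7, 3): e=[7,36,5] → #
    (4,1)@(9, 3): e=[-23,60,11] → ·
    (2,2)@(5, 5): e=[29,12,7] → #
    (3,2)@(7, 5): e=[-1,36,13] → ·
    (2,3)@(5, 7): e=[21,12,15] → #
    (3,3)@(7, 7): e=[-9,36,21] → ·
    (2,4)@(5, 9): e=[13,12,23] → #
    (3,4)@(7, 9): e=[-17,36,29] → ·
    (2,5)@(5, 11): e=[5,12,31] → #
    (3,5)@(7, 11): e=[-25,36,37] → ·
    (2,6)@(5, 13): e=[-3,12,39] → ·
  covered (5 px):
    · · · · ·
    · · · # ·
    · · # · ·
    · · # · ·
    · · # · ·
    · · # · ·
    · · · · ·
    · · · · ·
    · · · · ·
    · · · · ·
    · · · · ·

Z-buffer (winner per pixel, '.' = empty):
  . 0 2 . .
  . 0 0 3 .
  . . 3 . .
  . . 3 2 .
  . . 3 . .
  . . 3 . .
  . . 0 . .
  . . . . .
  . . . . .
  . . . . .
  . 1 1 1 .

Final: 3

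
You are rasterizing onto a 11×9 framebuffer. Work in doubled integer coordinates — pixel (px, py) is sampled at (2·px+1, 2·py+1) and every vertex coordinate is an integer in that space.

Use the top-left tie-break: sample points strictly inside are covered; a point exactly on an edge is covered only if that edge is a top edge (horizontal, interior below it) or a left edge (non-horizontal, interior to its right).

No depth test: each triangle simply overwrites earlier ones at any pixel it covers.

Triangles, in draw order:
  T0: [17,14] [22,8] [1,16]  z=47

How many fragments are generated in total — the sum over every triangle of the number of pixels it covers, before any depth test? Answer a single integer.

T0:
  2·area = 86  (B↔C swapped to make it positive)
  edge (17, 14)→(1, 16): d=(-16,2) right/bottom  bias=-1
  edge (1, 16)→(22, 8): d=(21,-8) top-left  bias=+0
  edge (22, 8)→(17, 14): d=(-5,6) right/bottom  bias=-1
    (10,4)@(21, 9): e=[72,13,1] → █
    (7,5)@(15, 11): e=[52,7,27] → █
    (8,5)@(17, 11): e=[48,23,15] → █
    (9,5)@(19, 11): e=[44,39,3] → █
    (10,5)@(21, 11): e=[40,55,-9] → ·
    (4,6)@(9, 13): e=[32,1,53] → █
    (5,6)@(11, 13): e=[28,17,41] → █
    (6,6)@(13, 13): e=[24,33,29] → █
    (9,6)@(19, 13): e=[12,81,-7] → ·
    (2,7)@(5, 15): e=[8,11,67] → █
    (3,7)@(7, 15): e=[4,27,55] → █
    (4,7)@(9, 15): e=[0,43,43] → ·  [on edge]
  covered (11 px):
    · · · · · · · · · · ·
    · · · · · · · · · · ·
    · · · · · · · · · · ·
    · · · · · · · · · · ·
    · · · · · · · · · · █
    · · · · · · · █ █ █ ·
    · · · · █ █ █ █ █ · ·
    · · █ █ · · · · · · ·
    · · · · · · · · · · ·

Answer: 11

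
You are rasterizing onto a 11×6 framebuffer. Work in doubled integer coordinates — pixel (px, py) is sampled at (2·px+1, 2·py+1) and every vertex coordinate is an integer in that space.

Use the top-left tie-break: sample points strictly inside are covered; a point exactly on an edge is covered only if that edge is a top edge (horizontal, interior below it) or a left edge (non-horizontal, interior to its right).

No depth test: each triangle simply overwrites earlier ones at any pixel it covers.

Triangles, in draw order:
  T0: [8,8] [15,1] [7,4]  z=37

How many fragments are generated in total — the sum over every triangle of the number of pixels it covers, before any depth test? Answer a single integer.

T0:
  2·area = 35  (B↔C swapped to make it positive)
  edge (8, 8)→(7, 4): d=(-1,-4) top-left  bias=+0
  edge (7, 4)→(15, 1): d=(8,-3) top-left  bias=+0
  edge (15, 1)→(8, 8): d=(-7,7) right/bottom  bias=-1
    (7,0)@(15, 1): e=[35,0,0] → .  [on edge]
    (5,1)@(11, 3): e=[17,4,14] → X
    (6,1)@(13, 3): e=[25,10,0] → .  [on edge]
    (4,2)@(9, 5): e=[7,14,14] → X
    (5,2)@(11, 5): e=[15,20,0] → .  [on edge]
    (4,3)@(9, 7): e=[5,30,0] → .  [on edge]
    (3,4)@(7, 9): e=[-5,40,0] → .  [on edge]
    (2,5)@(5, 11): e=[-15,50,0] → .  [on edge]
  covered (2 px):
    . . . . . . . . . . .
    . . . . . X . . . . .
    . . . . X . . . . . .
    . . . . . . . . . . .
    . . . . . . . . . . .
    . . . . . . . . . . .

Answer: 2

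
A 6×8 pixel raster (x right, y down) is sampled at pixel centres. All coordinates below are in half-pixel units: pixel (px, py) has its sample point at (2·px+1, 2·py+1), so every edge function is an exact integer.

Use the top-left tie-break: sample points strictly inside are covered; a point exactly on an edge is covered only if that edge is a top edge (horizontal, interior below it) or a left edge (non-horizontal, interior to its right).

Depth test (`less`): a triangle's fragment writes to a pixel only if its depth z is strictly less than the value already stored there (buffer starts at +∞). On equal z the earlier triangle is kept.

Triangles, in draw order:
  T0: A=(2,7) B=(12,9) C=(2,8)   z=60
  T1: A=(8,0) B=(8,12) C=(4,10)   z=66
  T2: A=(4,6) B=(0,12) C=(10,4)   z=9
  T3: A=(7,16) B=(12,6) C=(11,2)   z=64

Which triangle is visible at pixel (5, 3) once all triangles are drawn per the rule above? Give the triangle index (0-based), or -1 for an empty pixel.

T0:
  2·area = 10
  edge (2, 7)→(12, 9): d=(10,2) right/bottom  bias=-1
  edge (12, 9)→(2, 8): d=(-10,-1) top-left  bias=+0
  edge (2, 8)→(2, 7): d=(0,-1) top-left  bias=+0
  covered (0 px):
    · · · · · ·
    · · · · · ·
    · · · · · ·
    · · · · · ·
    · · · · · ·
    · · · · · ·
    · · · · · ·
    · · · · · ·
T1:
  2·area = 48
  edge (8, 0)→(8, 12): d=(0,12) right/bottom  bias=-1
  edge (8, 12)→(4, 10): d=(-4,-2) top-left  bias=+0
  edge (4, 10)→(8, 0): d=(4,-10) top-left  bias=+0
    (3,1)@(7, 3): e=[12,34,2] → #
    (4,1)@(9, 3): e=[-12,38,22] → ·
    (3,2)@(7, 5): e=[12,26,10] → #
    (4,2)@(9, 5): e=[-12,30,30] → ·
    (3,3)@(7, 7): e=[12,18,18] → #
    (4,3)@(9, 7): e=[-12,22,38] → ·
    (2,4)@(5, 9): e=[36,6,6] → #
    (4,4)@(9, 9): e=[-12,14,46] → ·
    (2,5)@(5, 11): e=[36,-2,14] → ·
    (3,5)@(7, 11): e=[12,2,34] → #
    (4,5)@(9, 11): e=[-12,6,54] → ·
    (3,6)@(7, 13): e=[12,-6,42] → ·
  covered (6 px):
    · · · · · ·
    · · · # · ·
    · · · # · ·
    · · · # · ·
    · · # # · ·
    · · · # · ·
    · · · · · ·
    · · · · · ·
T2:
  2·area = 28  (B↔C swapped to make it positive)
  edge (4, 6)→(10, 4): d=(6,-2) top-left  bias=+0
  edge (10, 4)→(0, 12): d=(-10,8) right/bottom  bias=-1
  edge (0, 12)→(4, 6): d=(4,-6) top-left  bias=+0
    (3,2)@(7, 5): e=[0,14,14] → #  [on edge]
    (4,2)@(9, 5): e=[4,-2,26] → ·
    (0,3)@(1, 7): e=[0,42,-14] → ·  [on edge]
    (2,3)@(5, 7): e=[8,10,10] → #
    (3,3)@(7, 7): e=[12,-6,22] → ·
    (1,4)@(3, 9): e=[16,6,6] → #
    (2,4)@(5, 9): e=[20,-10,18] → ·
    (0,5)@(1, 11): e=[24,2,2] → #
    (1,5)@(3, 11): e=[28,-14,14] → ·
    (0,6)@(1, 13): e=[36,-18,10] → ·
  covered (4 px):
    · · · · · ·
    · · · · · ·
    · · · # · ·
    · · # · · ·
    · # · · · ·
    # · · · · ·
    · · · · · ·
    · · · · · ·
T3:
  2·area = 30  (B↔C swapped to make it positive)
  edge (7, 16)→(11, 2): d=(4,-14) top-left  bias=+0
  edge (11, 2)→(12, 6): d=(1,4) right/bottom  bias=-1
  edge (12, 6)→(7, 16): d=(-5,10) right/bottom  bias=-1
    (5,1)@(11, 3): e=[4,1,25] → #
    (5,2)@(11, 5): e=[12,3,15] → #
    (5,3)@(11, 7): e=[20,5,5] → #
    (4,4)@(9, 9): e=[0,15,15] → #  [on edge]
    (5,4)@(11, 9): e=[28,7,-5] → ·
    (4,5)@(9, 11): e=[8,17,5] → #
    (5,5)@(11, 11): e=[36,9,-15] → ·
    (4,6)@(9, 13): e=[16,19,-5] → ·
  covered (5 px):
    · · · · · ·
    · · · · · #
    · · · · · #
    · · · · · #
    · · · · # ·
    · · · · # ·
    · · · · · ·
    · · · · · ·

Z-buffer (winner per pixel, '.' = empty):
  . . . . . .
  . . . 1 . 3
  . . . 2 . 3
  . . 2 1 . 3
  . 2 1 1 3 .
  2 . . 1 3 .
  . . . . . .
  . . . . . .

Final: 3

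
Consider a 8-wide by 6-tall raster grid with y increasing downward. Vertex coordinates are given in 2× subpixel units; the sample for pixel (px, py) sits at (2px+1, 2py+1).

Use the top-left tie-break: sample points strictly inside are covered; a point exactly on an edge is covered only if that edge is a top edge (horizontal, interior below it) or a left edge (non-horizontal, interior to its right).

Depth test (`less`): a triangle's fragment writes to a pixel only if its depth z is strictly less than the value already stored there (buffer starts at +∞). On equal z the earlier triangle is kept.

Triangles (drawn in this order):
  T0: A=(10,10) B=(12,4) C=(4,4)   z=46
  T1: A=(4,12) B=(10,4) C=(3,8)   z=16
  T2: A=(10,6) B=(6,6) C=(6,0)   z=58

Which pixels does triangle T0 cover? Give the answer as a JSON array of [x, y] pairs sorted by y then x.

T0:
  2·area = 48  (B↔C swapped to make it positive)
  edge (10, 10)→(4, 4): d=(-6,-6) top-left  bias=+0
  edge (4, 4)→(12, 4): d=(8,0) top-left  bias=+0
  edge (12, 4)→(10, 10): d=(-2,6) right/bottom  bias=-1
    (0,0)@(1, 1): e=[0,-24,72] → .  [on edge]
    (6,0)@(13, 1): e=[72,-24,0] → .  [on edge]
    (1,1)@(3, 3): e=[0,-8,56] → .  [on edge]
    (2,2)@(5, 5): e=[0,8,40] → X  [on edge]
    (3,2)@(7, 5): e=[12,8,28] → X
    (4,2)@(9, 5): e=[24,8,16] → X
    (5,2)@(11, 5): e=[36,8,4] → X
    (6,2)@(13, 5): e=[48,8,-8] → .
    (2,3)@(5, 7): e=[-12,24,36] → .
    (3,3)@(7, 7): e=[0,24,24] → X  [on edge]
    (5,3)@(11, 7): e=[24,24,0] → .  [on edge]
    (3,4)@(7, 9): e=[-12,40,20] → .
    (4,4)@(9, 9): e=[0,40,8] → X  [on edge]
    (5,5)@(11, 11): e=[0,56,-8] → .  [on edge]
  covered (7 px):
    . . . . . . . .
    . . . . . . . .
    . . X X X X . .
    . . . X X . . .
    . . . . X . . .
    . . . . . . . .
T1:
  2·area = 32  (B↔C swapped to make it positive)
  edge (4, 12)→(3, 8): d=(-1,-4) top-left  bias=+0
  edge (3, 8)→(10, 4): d=(7,-4) top-left  bias=+0
  edge (10, 4)→(4, 12): d=(-6,8) right/bottom  bias=-1
    (4,2)@(9, 5): e=[27,3,2] → X
    (5,2)@(11, 5): e=[35,11,-14] → .
    (2,3)@(5, 7): e=[9,1,22] → X
    (3,3)@(7, 7): e=[17,9,6] → X
    (4,3)@(9, 7): e=[25,17,-10] → .
    (2,4)@(5, 9): e=[7,15,10] → X
    (3,4)@(7, 9): e=[15,23,-6] → .
    (2,5)@(5, 11): e=[5,29,-2] → .
  covered (4 px):
    . . . . . . . .
    . . . . . . . .
    . . . . X . . .
    . . X X . . . .
    . . X . . . . .
    . . . . . . . .
T2:
  2·area = 24
  edge (10, 6)→(6, 6): d=(-4,0) right/bottom  bias=-1
  edge (6, 6)→(6, 0): d=(0,-6) top-left  bias=+0
  edge (6, 0)→(10, 6): d=(4,6) right/bottom  bias=-1
    (3,1)@(7, 3): e=[12,6,6] → X
    (4,1)@(9, 3): e=[12,18,-6] → .
    (3,2)@(7, 5): e=[4,6,14] → X
    (4,2)@(9, 5): e=[4,18,2] → X
    (5,2)@(11, 5): e=[4,30,-10] → .
    (3,3)@(7, 7): e=[-4,6,22] → .
    (4,3)@(9, 7): e=[-4,18,10] → .
  covered (3 px):
    . . . . . . . .
    . . . X . . . .
    . . . X X . . .
    . . . . . . . .
    . . . . . . . .
    . . . . . . . .

Result: [[2,2],[3,2],[4,2],[5,2],[3,3],[4,3],[4,4]]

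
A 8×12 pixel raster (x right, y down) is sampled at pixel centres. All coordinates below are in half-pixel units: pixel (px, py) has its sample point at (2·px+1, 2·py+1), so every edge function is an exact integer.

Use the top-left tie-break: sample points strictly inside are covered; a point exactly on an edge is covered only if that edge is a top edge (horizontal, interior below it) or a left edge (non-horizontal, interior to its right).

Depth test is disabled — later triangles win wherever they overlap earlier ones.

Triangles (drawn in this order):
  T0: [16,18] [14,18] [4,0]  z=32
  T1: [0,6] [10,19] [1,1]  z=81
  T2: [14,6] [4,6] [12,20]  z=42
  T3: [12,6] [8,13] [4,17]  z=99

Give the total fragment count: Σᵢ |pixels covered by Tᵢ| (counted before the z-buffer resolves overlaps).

T0:
  2·area = 36
  edge (16, 18)→(14, 18): d=(-2,0) right/bottom  bias=-1
  edge (14, 18)→(4, 0): d=(-10,-18) top-left  bias=+0
  edge (4, 0)→(16, 18): d=(12,18) right/bottom  bias=-1
    (3,2)@(7, 5): e=[26,4,6] → X
    (4,2)@(9, 5): e=[26,40,-30] → .
    (3,3)@(7, 7): e=[22,-16,30] → .
    (4,4)@(9, 9): e=[18,0,18] → X  [on edge]
    (5,4)@(11, 9): e=[18,36,-18] → .
    (4,5)@(9, 11): e=[14,-20,42] → .
    (5,5)@(11, 11): e=[14,16,6] → X
    (6,5)@(13, 11): e=[14,52,-30] → .
    (5,6)@(11, 13): e=[10,-4,30] → .
    (6,7)@(13, 15): e=[6,12,18] → X
    (7,7)@(15, 15): e=[6,48,-18] → .
    (6,8)@(13, 17): e=[2,-8,42] → .
  covered (5 px):
    . . . . . . . .
    . . . . . . . .
    . . . X . . . .
    . . . . . . . .
    . . . . X . . .
    . . . . . X . .
    . . . . . . . .
    . . . . . . X .
    . . . . . . . X
    . . . . . . . .
    . . . . . . . .
    . . . . . . . .
T1:
  2·area = 63  (B↔C swapped to make it positive)
  edge (0, 6)→(1, 1): d=(1,-5) top-left  bias=+0
  edge (1, 1)→(10, 19): d=(9,18) right/bottom  bias=-1
  edge (10, 19)→(0, 6): d=(-10,-13) top-left  bias=+0
    (0,0)@(1, 1): e=[0,0,63] → .  [on edge]
    (0,1)@(1, 3): e=[2,18,43] → X
    (1,1)@(3, 3): e=[12,-18,69] → .
    (0,2)@(1, 5): e=[4,36,23] → X
    (1,2)@(3, 5): e=[14,0,49] → .  [on edge]
    (0,3)@(1, 7): e=[6,54,3] → X
    (1,3)@(3, 7): e=[16,18,29] → X
    (2,3)@(5, 7): e=[26,-18,55] → .
    (0,4)@(1, 9): e=[8,72,-17] → .
    (1,4)@(3, 9): e=[18,36,9] → X
    (2,4)@(5, 9): e=[28,0,35] → .  [on edge]
    (1,5)@(3, 11): e=[20,54,-11] → .
    (3,6)@(7, 13): e=[42,0,21] → .  [on edge]
    (4,8)@(9, 17): e=[56,0,7] → .  [on edge]
    (5,10)@(11, 21): e=[70,0,-7] → .  [on edge]
  covered (7 px):
    . . . . . . . .
    X . . . . . . .
    X . . . . . . .
    X X . . . . . .
    . X . . . . . .
    . . X . . . . .
    . . . . . . . .
    . . . X . . . .
    . . . . . . . .
    . . . . . . . .
    . . . . . . . .
    . . . . . . . .
T2:
  2·area = 140  (B↔C swapped to make it positive)
  edge (14, 6)→(12, 20): d=(-2,14) right/bottom  bias=-1
  edge (12, 20)→(4, 6): d=(-8,-14) top-left  bias=+0
  edge (4, 6)→(14, 6): d=(10,0) top-left  bias=+0
    (2,3)@(5, 7): e=[124,6,10] → X
    (3,3)@(7, 7): e=[96,34,10] → X
    (4,3)@(9, 7): e=[68,62,10] → X
    (5,3)@(11, 7): e=[40,90,10] → X
    (6,3)@(13, 7): e=[12,118,10] → X
    (7,3)@(15, 7): e=[-16,146,10] → .
    (2,4)@(5, 9): e=[120,-10,30] → .
    (3,4)@(7, 9): e=[92,18,30] → X
    (7,4)@(15, 9): e=[-20,130,30] → .
    (3,5)@(7, 11): e=[88,2,50] → X
    (7,5)@(15, 11): e=[-24,114,50] → .
    (3,6)@(7, 13): e=[84,-14,70] → .
    (6,6)@(13, 13): e=[0,70,70] → .  [on edge]
  covered (17 px):
    . . . . . . . .
    . . . . . . . .
    . . . . . . . .
    . . X X X X X .
    . . . X X X X .
    . . . X X X X .
    . . . . X X . .
    . . . . . X . .
    . . . . . X . .
    . . . . . . . .
    . . . . . . . .
    . . . . . . . .
T3:
  2·area = 12
  edge (12, 6)→(8, 13): d=(-4,7) right/bottom  bias=-1
  edge (8, 13)→(4, 17): d=(-4,4) right/bottom  bias=-1
  edge (4, 17)→(12, 6): d=(8,-11) top-left  bias=+0
    (4,5)@(9, 11): e=[1,4,7] → X
    (5,5)@(11, 11): e=[-13,-4,29] → .
    (3,6)@(7, 13): e=[7,4,1] → X
    (4,6)@(9, 13): e=[-7,-4,23] → .
    (3,7)@(7, 15): e=[-1,-4,17] → .
  covered (2 px):
    . . . . . . . .
    . . . . . . . .
    . . . . . . . .
    . . . . . . . .
    . . . . . . . .
    . . . . X . . .
    . . . X . . . .
    . . . . . . . .
    . . . . . . . .
    . . . . . . . .
    . . . . . . . .
    . . . . . . . .

Final: 31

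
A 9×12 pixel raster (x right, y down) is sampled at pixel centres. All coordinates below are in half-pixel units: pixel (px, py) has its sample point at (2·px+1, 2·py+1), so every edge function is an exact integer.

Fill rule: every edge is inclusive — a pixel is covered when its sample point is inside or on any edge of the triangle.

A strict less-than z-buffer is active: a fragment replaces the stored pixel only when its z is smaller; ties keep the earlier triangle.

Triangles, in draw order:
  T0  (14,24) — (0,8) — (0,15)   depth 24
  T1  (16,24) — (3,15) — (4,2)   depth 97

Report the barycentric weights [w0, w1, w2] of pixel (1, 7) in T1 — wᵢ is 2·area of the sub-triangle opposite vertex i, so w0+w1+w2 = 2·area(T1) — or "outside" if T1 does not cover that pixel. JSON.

T0:
  2·area = 98  (B↔C swapped to make it positive)
  edge (14, 24)→(0, 15): d=(-14,-9) inclusive
  edge (0, 15)→(0, 8): d=(0,-7) inclusive
  edge (0, 8)→(14, 24): d=(14,16) inclusive
    (0,5)@(1, 11): e=[65,7,26] → X
    (1,5)@(3, 11): e=[83,21,-6] → .
    (0,6)@(1, 13): e=[37,7,54] → X
    (1,6)@(3, 13): e=[55,21,22] → X
    (2,6)@(5, 13): e=[73,35,-10] → .
    (0,7)@(1, 15): e=[9,7,82] → X
    (2,7)@(5, 15): e=[45,35,18] → X
    (3,7)@(7, 15): e=[63,49,-14] → .
    (0,8)@(1, 17): e=[-19,7,110] → .
    (1,8)@(3, 17): e=[-1,21,78] → .
    (2,8)@(5, 17): e=[17,35,46] → X
    (3,8)@(7, 17): e=[35,49,14] → X
  covered (12 px):
    . . . . . . . . .
    . . . . . . . . .
    . . . . . . . . .
    . . . . . . . . .
    . . . . . . . . .
    X . . . . . . . .
    X X . . . . . . .
    X X X . . . . . .
    . . X X . . . . .
    . . . X X . . . .
    . . . . . X . . .
    . . . . . . X . .
T1:
  2·area = 178
  edge (16, 24)→(3, 15): d=(-13,-9) inclusive
  edge (3, 15)→(4, 2): d=(1,-13) inclusive
  edge (4, 2)→(16, 24): d=(12,22) inclusive
    (2,2)@(5, 5): e=[148,16,14] → X
    (3,2)@(7, 5): e=[166,42,-30] → .
    (2,3)@(5, 7): e=[122,18,38] → X
    (3,3)@(7, 7): e=[140,44,-6] → .
    (2,4)@(5, 9): e=[96,20,62] → X
    (3,4)@(7, 9): e=[114,46,18] → X
    (4,4)@(9, 9): e=[132,72,-26] → .
    (2,5)@(5, 11): e=[70,22,86] → X
    (4,5)@(9, 11): e=[106,74,-2] → .
    (2,6)@(5, 13): e=[44,24,110] → X
    (4,6)@(9, 13): e=[80,76,22] → X
    (5,6)@(11, 13): e=[98,102,-22] → .
    (1,7)@(3, 15): e=[0,0,178] → X  [on edge]
  covered (22 px):
    . . . . . . . . .
    . . . . . . . . .
    . . X . . . . . .
    . . X . . . . . .
    . . X X . . . . .
    . . X X . . . . .
    . . X X X . . . .
    . X X X X X . . .
    . . . X X X . . .
    . . . . X X X . .
    . . . . . . X . .
    . . . . . . . X .

Answer: [0,178,0]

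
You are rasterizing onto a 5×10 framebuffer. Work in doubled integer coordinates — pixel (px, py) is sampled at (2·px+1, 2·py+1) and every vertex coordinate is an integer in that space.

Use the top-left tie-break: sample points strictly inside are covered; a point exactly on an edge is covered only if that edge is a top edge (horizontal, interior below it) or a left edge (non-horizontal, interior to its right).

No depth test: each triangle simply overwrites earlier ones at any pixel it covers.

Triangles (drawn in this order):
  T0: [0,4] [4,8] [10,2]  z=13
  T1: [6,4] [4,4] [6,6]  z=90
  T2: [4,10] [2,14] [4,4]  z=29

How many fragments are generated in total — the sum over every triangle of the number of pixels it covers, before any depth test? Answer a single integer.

T0:
  2·area = 48  (B↔C swapped to make it positive)
  edge (0, 4)→(10, 2): d=(10,-2) top-left  bias=+0
  edge (10, 2)→(4, 8): d=(-6,6) right/bottom  bias=-1
  edge (4, 8)→(0, 4): d=(-4,-4) top-left  bias=+0
    (2,1)@(5, 3): e=[0,24,24] → X  [on edge]
    (3,1)@(7, 3): e=[4,12,32] → X
    (4,1)@(9, 3): e=[8,0,40] → .  [on edge]
    (0,2)@(1, 5): e=[12,36,0] → X  [on edge]
    (1,2)@(3, 5): e=[16,24,8] → X
    (3,2)@(7, 5): e=[24,0,24] → .  [on edge]
    (0,3)@(1, 7): e=[32,24,-8] → .
    (1,3)@(3, 7): e=[36,12,0] → X  [on edge]
    (2,3)@(5, 7): e=[40,0,8] → .  [on edge]
    (1,4)@(3, 9): e=[56,0,-8] → .  [on edge]
    (2,4)@(5, 9): e=[60,-12,0] → .  [on edge]
    (0,5)@(1, 11): e=[72,0,-24] → .  [on edge]
    (3,5)@(7, 11): e=[84,-36,0] → .  [on edge]
    (4,6)@(9, 13): e=[108,-60,0] → .  [on edge]
  covered (6 px):
    . . . . .
    . . X X .
    X X X . .
    . X . . .
    . . . . .
    . . . . .
    . . . . .
    . . . . .
    . . . . .
    . . . . .
T1:
  2·area = 4  (B↔C swapped to make it positive)
  edge (6, 4)→(6, 6): d=(0,2) right/bottom  bias=-1
  edge (6, 6)→(4, 4): d=(-2,-2) top-left  bias=+0
  edge (4, 4)→(6, 4): d=(2,0) top-left  bias=+0
    (0,0)@(1, 1): e=[10,0,-6] → .  [on edge]
    (1,1)@(3, 3): e=[6,0,-2] → .  [on edge]
    (2,2)@(5, 5): e=[2,0,2] → X  [on edge]
    (3,2)@(7, 5): e=[-2,4,2] → .
    (2,3)@(5, 7): e=[2,-4,6] → .
    (3,3)@(7, 7): e=[-2,0,6] → .  [on edge]
    (4,4)@(9, 9): e=[-6,0,10] → .  [on edge]
  covered (1 px):
    . . . . .
    . . . . .
    . . X . .
    . . . . .
    . . . . .
    . . . . .
    . . . . .
    . . . . .
    . . . . .
    . . . . .
T2:
  2·area = 12
  edge (4, 10)→(2, 14): d=(-2,4) right/bottom  bias=-1
  edge (2, 14)→(4, 4): d=(2,-10) top-left  bias=+0
  edge (4, 4)→(4, 10): d=(0,6) right/bottom  bias=-1
    (1,4)@(3, 9): e=[6,0,6] → X  [on edge]
    (2,4)@(5, 9): e=[-2,20,-6] → .
    (1,5)@(3, 11): e=[2,4,6] → X
    (2,5)@(5, 11): e=[-6,24,-6] → .
    (1,6)@(3, 13): e=[-2,8,6] → .
    (0,9)@(1, 19): e=[-6,0,18] → .  [on edge]
  covered (2 px):
    . . . . .
    . . . . .
    . . . . .
    . . . . .
    . X . . .
    . X . . .
    . . . . .
    . . . . .
    . . . . .
    . . . . .

Final: 9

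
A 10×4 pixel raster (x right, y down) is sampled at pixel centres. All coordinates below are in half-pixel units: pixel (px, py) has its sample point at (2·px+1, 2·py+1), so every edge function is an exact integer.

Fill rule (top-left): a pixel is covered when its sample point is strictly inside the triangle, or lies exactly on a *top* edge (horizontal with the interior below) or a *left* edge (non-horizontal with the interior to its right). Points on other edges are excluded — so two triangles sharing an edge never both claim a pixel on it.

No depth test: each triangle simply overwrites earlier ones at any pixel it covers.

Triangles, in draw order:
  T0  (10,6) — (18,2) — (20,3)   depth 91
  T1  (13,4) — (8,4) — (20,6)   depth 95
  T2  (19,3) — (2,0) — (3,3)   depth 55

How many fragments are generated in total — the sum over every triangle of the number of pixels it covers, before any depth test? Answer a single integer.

T0:
  2·area = 16
  edge (10, 6)→(18, 2): d=(8,-4) top-left  bias=+0
  edge (18, 2)→(20, 3): d=(2,1) right/bottom  bias=-1
  edge (20, 3)→(10, 6): d=(-10,3) right/bottom  bias=-1
    (8,1)@(17, 3): e=[4,3,9] → #
    (9,1)@(19, 3): e=[12,1,3] → #
    (6,2)@(13, 5): e=[4,11,1] → #
    (7,2)@(15, 5): e=[12,9,-5] → ·
    (8,2)@(17, 5): e=[20,7,-11] → ·
    (9,2)@(19, 5): e=[28,5,-17] → ·
    (6,3)@(13, 7): e=[20,15,-19] → ·
  covered (3 px):
    · · · · · · · · · ·
    · · · · · · · · # #
    · · · · · · # · · ·
    · · · · · · · · · ·
T1:
  2·area = 10  (B↔C swapped to make it positive)
  edge (13, 4)→(20, 6): d=(7,2) right/bottom  bias=-1
  edge (20, 6)→(8, 4): d=(-12,-2) top-left  bias=+0
  edge (8, 4)→(13, 4): d=(5,0) top-left  bias=+0
    (7,2)@(15, 5): e=[3,2,5] → #
    (8,2)@(17, 5): e=[-1,6,5] → ·
    (7,3)@(15, 7): e=[17,-22,15] → ·
  covered (1 px):
    · · · · · · · · · ·
    · · · · · · · · · ·
    · · · · · · · # · ·
    · · · · · · · · · ·
T2:
  2·area = 48  (B↔C swapped to make it positive)
  edge (19, 3)→(3, 3): d=(-16,0) right/bottom  bias=-1
  edge (3, 3)→(2, 0): d=(-1,-3) top-left  bias=+0
  edge (2, 0)→(19, 3): d=(17,3) right/bottom  bias=-1
    (1,0)@(3, 1): e=[32,2,14] → #
    (2,0)@(5, 1): e=[32,8,8] → #
    (3,0)@(7, 1): e=[32,14,2] → #
    (4,0)@(9, 1): e=[32,20,-4] → ·
    (0,1)@(1, 3): e=[0,-6,54] → ·  [on edge]
    (1,1)@(3, 3): e=[0,0,48] → ·  [on edge]
    (2,1)@(5, 3): e=[0,6,42] → ·  [on edge]
    (3,1)@(7, 3): e=[0,12,36] → ·  [on edge]
    (4,1)@(9, 3): e=[0,18,30] → ·  [on edge]
    (5,1)@(11, 3): e=[0,24,24] → ·  [on edge]
    (6,1)@(13, 3): e=[0,30,18] → ·  [on edge]
    (7,1)@(15, 3): e=[0,36,12] → ·  [on edge]
    (8,1)@(17, 3): e=[0,42,6] → ·  [on edge]
    (9,1)@(19, 3): e=[0,48,0] → ·  [on edge]
  covered (3 px):
    · # # # · · · · · ·
    · · · · · · · · · ·
    · · · · · · · · · ·
    · · · · · · · · · ·

Result: 7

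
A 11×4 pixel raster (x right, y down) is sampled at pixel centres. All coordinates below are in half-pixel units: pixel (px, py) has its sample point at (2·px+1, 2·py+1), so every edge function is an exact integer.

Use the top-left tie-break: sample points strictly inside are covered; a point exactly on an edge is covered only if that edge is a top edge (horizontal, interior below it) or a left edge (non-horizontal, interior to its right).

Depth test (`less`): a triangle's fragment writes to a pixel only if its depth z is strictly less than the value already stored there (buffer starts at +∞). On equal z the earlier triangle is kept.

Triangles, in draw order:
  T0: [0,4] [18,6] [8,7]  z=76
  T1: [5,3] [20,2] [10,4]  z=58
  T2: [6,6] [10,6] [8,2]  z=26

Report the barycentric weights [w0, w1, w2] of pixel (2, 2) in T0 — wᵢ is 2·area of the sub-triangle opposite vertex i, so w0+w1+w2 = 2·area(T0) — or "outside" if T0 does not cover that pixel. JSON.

T0:
  2·area = 38
  edge (0, 4)→(18, 6): d=(18,2) right/bottom  bias=-1
  edge (18, 6)→(8, 7): d=(-10,1) right/bottom  bias=-1
  edge (8, 7)→(0, 4): d=(-8,-3) top-left  bias=+0
    (1,2)@(3, 5): e=[12,25,1] → █
    (2,2)@(5, 5): e=[8,23,7] → █
    (3,2)@(7, 5): e=[4,21,13] → █
    (4,2)@(9, 5): e=[0,19,19] → ·  [on edge]
    (1,3)@(3, 7): e=[48,5,-15] → ·
    (2,3)@(5, 7): e=[44,3,-9] → ·
    (3,3)@(7, 7): e=[40,1,-3] → ·
  covered (3 px):
    · · · · · · · · · · ·
    · · · · · · · · · · ·
    · █ █ █ · · · · · · ·
    · · · · · · · · · · ·
T1:
  2·area = 20
  edge (5, 3)→(20, 2): d=(15,-1) top-left  bias=+0
  edge (20, 2)→(10, 4): d=(-10,2) right/bottom  bias=-1
  edge (10, 4)→(5, 3): d=(-5,-1) top-left  bias=+0
    (2,1)@(5, 3): e=[0,20,0] → █  [on edge]
    (3,1)@(7, 3): e=[2,16,2] → █
    (4,1)@(9, 3): e=[4,12,4] → █
    (5,1)@(11, 3): e=[6,8,6] → █
    (6,1)@(13, 3): e=[8,4,8] → █
    (7,1)@(15, 3): e=[10,0,10] → ·  [on edge]
    (2,2)@(5, 5): e=[30,0,-10] → ·  [on edge]
    (3,2)@(7, 5): e=[32,-4,-8] → ·
    (4,2)@(9, 5): e=[34,-8,-6] → ·
    (5,2)@(11, 5): e=[36,-12,-4] → ·
    (6,2)@(13, 5): e=[38,-16,-2] → ·
    (7,2)@(15, 5): e=[40,-20,0] → ·  [on edge]
  covered (5 px):
    · · · · · · · · · · ·
    · · █ █ █ █ █ · · · ·
    · · · · · · · · · · ·
    · · · · · · · · · · ·
T2:
  2·area = 16  (B↔C swapped to make it positive)
  edge (6, 6)→(8, 2): d=(2,-4) top-left  bias=+0
  edge (8, 2)→(10, 6): d=(2,4) right/bottom  bias=-1
  edge (10, 6)→(6, 6): d=(-4,0) right/bottom  bias=-1
    (3,2)@(7, 5): e=[2,10,4] → █
    (4,2)@(9, 5): e=[10,2,4] → █
    (5,2)@(11, 5): e=[18,-6,4] → ·
    (3,3)@(7, 7): e=[6,14,-4] → ·
    (4,3)@(9, 7): e=[14,6,-4] → ·
  covered (2 px):
    · · · · · · · · · · ·
    · · · · · · · · · · ·
    · · · █ █ · · · · · ·
    · · · · · · · · · · ·

Final: [23,7,8]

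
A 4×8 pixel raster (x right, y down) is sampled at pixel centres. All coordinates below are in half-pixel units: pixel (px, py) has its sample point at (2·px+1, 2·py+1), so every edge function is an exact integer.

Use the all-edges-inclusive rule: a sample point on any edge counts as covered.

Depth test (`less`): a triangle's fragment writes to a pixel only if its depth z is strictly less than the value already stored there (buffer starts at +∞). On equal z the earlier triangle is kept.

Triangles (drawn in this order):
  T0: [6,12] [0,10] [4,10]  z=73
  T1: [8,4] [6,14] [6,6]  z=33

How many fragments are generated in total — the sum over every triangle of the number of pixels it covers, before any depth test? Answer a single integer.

T0:
  2·area = 8
  edge (6, 12)→(0, 10): d=(-6,-2) inclusive
  edge (0, 10)→(4, 10): d=(4,0) inclusive
  edge (4, 10)→(6, 12): d=(2,2) inclusive
    (0,3)@(1, 7): e=[20,-12,0] → .  [on edge]
    (1,4)@(3, 9): e=[12,-4,0] → .  [on edge]
    (1,5)@(3, 11): e=[0,4,4] → X  [on edge]
    (2,5)@(5, 11): e=[4,4,0] → X  [on edge]
    (3,5)@(7, 11): e=[8,4,-4] → .
    (1,6)@(3, 13): e=[-12,12,8] → .
    (2,6)@(5, 13): e=[-8,12,4] → .
    (3,6)@(7, 13): e=[-4,12,0] → .  [on edge]
  covered (2 px):
    . . . .
    . . . .
    . . . .
    . . . .
    . . . .
    . X X .
    . . . .
    . . . .
T1:
  2·area = 16
  edge (8, 4)→(6, 14): d=(-2,10) inclusive
  edge (6, 14)→(6, 6): d=(0,-8) inclusive
  edge (6, 6)→(8, 4): d=(2,-2) inclusive
    (3,2)@(7, 5): e=[8,8,0] → X  [on edge]
    (2,3)@(5, 7): e=[24,-8,0] → .  [on edge]
    (3,3)@(7, 7): e=[4,8,4] → X
    (1,4)@(3, 9): e=[40,-24,0] → .  [on edge]
    (3,4)@(7, 9): e=[0,8,8] → X  [on edge]
    (0,5)@(1, 11): e=[56,-40,0] → .  [on edge]
    (3,5)@(7, 11): e=[-4,8,12] → .
  covered (3 px):
    . . . .
    . . . .
    . . . X
    . . . X
    . . . X
    . . . .
    . . . .
    . . . .

Result: 5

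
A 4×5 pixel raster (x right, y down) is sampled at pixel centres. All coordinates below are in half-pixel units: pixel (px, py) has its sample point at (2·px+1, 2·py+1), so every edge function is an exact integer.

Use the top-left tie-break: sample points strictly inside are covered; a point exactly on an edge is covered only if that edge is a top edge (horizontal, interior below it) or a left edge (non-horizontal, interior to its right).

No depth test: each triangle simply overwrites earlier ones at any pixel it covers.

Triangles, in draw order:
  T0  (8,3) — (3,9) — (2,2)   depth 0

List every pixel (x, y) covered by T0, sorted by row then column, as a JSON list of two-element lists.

T0:
  2·area = 41
  edge (8, 3)→(3, 9): d=(-5,6) right/bottom  bias=-1
  edge (3, 9)→(2, 2): d=(-1,-7) top-left  bias=+0
  edge (2, 2)→(8, 3): d=(6,1) right/bottom  bias=-1
    (1,1)@(3, 3): e=[30,6,5] → X
    (2,1)@(5, 3): e=[18,20,3] → X
    (3,1)@(7, 3): e=[6,34,1] → X
    (1,2)@(3, 5): e=[20,4,17] → X
    (3,2)@(7, 5): e=[-4,32,13] → .
    (1,3)@(3, 7): e=[10,2,29] → X
    (2,3)@(5, 7): e=[-2,16,27] → .
    (1,4)@(3, 9): e=[0,0,41] → .  [on edge]
  covered (6 px):
    . . . .
    . X X X
    . X X .
    . X . .
    . . . .

Result: [[1,1],[2,1],[3,1],[1,2],[2,2],[1,3]]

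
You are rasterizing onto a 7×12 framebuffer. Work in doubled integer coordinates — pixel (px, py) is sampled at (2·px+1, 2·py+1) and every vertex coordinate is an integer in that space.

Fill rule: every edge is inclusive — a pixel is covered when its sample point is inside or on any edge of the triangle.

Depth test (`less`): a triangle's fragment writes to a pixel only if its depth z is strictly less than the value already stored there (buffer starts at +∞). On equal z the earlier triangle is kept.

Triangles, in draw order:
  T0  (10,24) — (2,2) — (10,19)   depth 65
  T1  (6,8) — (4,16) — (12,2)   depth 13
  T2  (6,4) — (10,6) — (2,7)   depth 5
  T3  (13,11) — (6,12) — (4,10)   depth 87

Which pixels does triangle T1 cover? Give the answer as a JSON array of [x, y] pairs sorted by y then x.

T0:
  2·area = 40
  edge (10, 24)→(2, 2): d=(-8,-22) inclusive
  edge (2, 2)→(10, 19): d=(8,17) inclusive
  edge (10, 19)→(10, 24): d=(0,5) inclusive
    (2,4)@(5, 9): e=[10,5,25] → #
    (3,4)@(7, 9): e=[54,-29,15] → ·
    (2,5)@(5, 11): e=[-6,21,25] → ·
    (3,6)@(7, 13): e=[22,3,15] → #
    (4,6)@(9, 13): e=[66,-31,5] → ·
    (3,7)@(7, 15): e=[6,19,15] → #
    (4,7)@(9, 15): e=[50,-15,5] → ·
    (3,8)@(7, 17): e=[-10,35,15] → ·
    (4,8)@(9, 17): e=[34,1,5] → #
    (5,8)@(11, 17): e=[78,-33,-5] → ·
    (4,9)@(9, 19): e=[18,17,5] → #
    (5,9)@(11, 19): e=[62,-17,-5] → ·
  covered (6 px):
    · · · · · · ·
    · · · · · · ·
    · · · · · · ·
    · · · · · · ·
    · · # · · · ·
    · · · · · · ·
    · · · # · · ·
    · · · # · · ·
    · · · · # · ·
    · · · · # · ·
    · · · · # · ·
    · · · · · · ·
T1:
  2·area = 36  (B↔C swapped to make it positive)
  edge (6, 8)→(12, 2): d=(6,-6) inclusive
  edge (12, 2)→(4, 16): d=(-8,14) inclusive
  edge (4, 16)→(6, 8): d=(2,-8) inclusive
    (6,0)@(13, 1): e=[0,-6,42] → ·  [on edge]
    (5,1)@(11, 3): e=[0,6,30] → #  [on edge]
    (6,1)@(13, 3): e=[12,-22,46] → ·
    (4,2)@(9, 5): e=[0,18,18] → #  [on edge]
    (5,2)@(11, 5): e=[12,-10,34] → ·
    (3,3)@(7, 7): e=[0,30,6] → #  [on edge]
    (5,3)@(11, 7): e=[24,-26,38] → ·
    (2,4)@(5, 9): e=[0,42,-6] → ·  [on edge]
    (3,4)@(7, 9): e=[12,14,10] → #
    (4,4)@(9, 9): e=[24,-14,26] → ·
    (1,5)@(3, 11): e=[0,54,-18] → ·  [on edge]
    (3,5)@(7, 11): e=[24,-2,14] → ·
    (0,6)@(1, 13): e=[0,66,-30] → ·  [on edge]
  covered (6 px):
    · · · · · · ·
    · · · · · # ·
    · · · · # · ·
    · · · # # · ·
    · · · # · · ·
    · · · · · · ·
    · · # · · · ·
    · · · · · · ·
    · · · · · · ·
    · · · · · · ·
    · · · · · · ·
    · · · · · · ·
T2:
  2·area = 20
  edge (6, 4)→(10, 6): d=(4,2) inclusive
  edge (10, 6)→(2, 7): d=(-8,1) inclusive
  edge (2, 7)→(6, 4): d=(4,-3) inclusive
    (2,2)@(5, 5): e=[6,13,1] → #
    (3,2)@(7, 5): e=[2,11,7] → #
    (4,2)@(9, 5): e=[-2,9,13] → ·
    (2,3)@(5, 7): e=[14,-3,9] → ·
    (3,3)@(7, 7): e=[10,-5,15] → ·
  covered (2 px):
    · · · · · · ·
    · · · · · · ·
    · · # # · · ·
    · · · · · · ·
    · · · · · · ·
    · · · · · · ·
    · · · · · · ·
    · · · · · · ·
    · · · · · · ·
    · · · · · · ·
    · · · · · · ·
    · · · · · · ·
T3:
  2·area = 16
  edge (13, 11)→(6, 12): d=(-7,1) inclusive
  edge (6, 12)→(4, 10): d=(-2,-2) inclusive
  edge (4, 10)→(13, 11): d=(9,1) inclusive
    (0,3)@(1, 7): e=[40,0,-24] → ·  [on edge]
    (1,4)@(3, 9): e=[24,0,-8] → ·  [on edge]
    (2,5)@(5, 11): e=[8,0,8] → #  [on edge]
    (3,5)@(7, 11): e=[6,4,6] → #
    (4,5)@(9, 11): e=[4,8,4] → #
    (5,5)@(11, 11): e=[2,12,2] → #
    (6,5)@(13, 11): e=[0,16,0] → #  [on edge]
    (2,6)@(5, 13): e=[-6,-4,26] → ·
    (3,6)@(7, 13): e=[-8,0,24] → ·  [on edge]
    (4,6)@(9, 13): e=[-10,4,22] → ·
    (5,6)@(11, 13): e=[-12,8,20] → ·
    (6,6)@(13, 13): e=[-14,12,18] → ·
    (4,7)@(9, 15): e=[-24,0,40] → ·  [on edge]
    (5,8)@(11, 17): e=[-40,0,56] → ·  [on edge]
    (6,9)@(13, 19): e=[-56,0,72] → ·  [on edge]
  covered (5 px):
    · · · · · · ·
    · · · · · · ·
    · · · · · · ·
    · · · · · · ·
    · · · · · · ·
    · · # # # # #
    · · · · · · ·
    · · · · · · ·
    · · · · · · ·
    · · · · · · ·
    · · · · · · ·
    · · · · · · ·

Answer: [[5,1],[4,2],[3,3],[4,3],[3,4],[2,6]]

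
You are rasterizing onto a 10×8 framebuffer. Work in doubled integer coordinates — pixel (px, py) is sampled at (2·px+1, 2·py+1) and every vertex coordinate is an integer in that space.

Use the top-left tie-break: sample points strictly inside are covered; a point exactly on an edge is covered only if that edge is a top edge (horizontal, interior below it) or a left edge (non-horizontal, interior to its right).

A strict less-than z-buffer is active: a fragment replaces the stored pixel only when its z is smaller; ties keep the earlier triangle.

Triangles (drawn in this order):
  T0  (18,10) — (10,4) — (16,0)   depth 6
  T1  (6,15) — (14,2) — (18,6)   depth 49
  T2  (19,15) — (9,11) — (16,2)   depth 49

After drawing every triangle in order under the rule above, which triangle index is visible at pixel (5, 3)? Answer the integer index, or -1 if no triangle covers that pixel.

T0:
  2·area = 68
  edge (18, 10)→(10, 4): d=(-8,-6) top-left  bias=+0
  edge (10, 4)→(16, 0): d=(6,-4) top-left  bias=+0
  edge (16, 0)→(18, 10): d=(2,10) right/bottom  bias=-1
    (7,0)@(15, 1): e=[54,2,12] → X
    (8,0)@(17, 1): e=[66,10,-8] → .
    (6,1)@(13, 3): e=[26,6,36] → X
    (8,1)@(17, 3): e=[50,22,-4] → .
    (6,2)@(13, 5): e=[10,18,40] → X
    (8,2)@(17, 5): e=[34,34,0] → .  [on edge]
    (6,3)@(13, 7): e=[-6,30,44] → .
    (7,3)@(15, 7): e=[6,38,24] → X
    (8,3)@(17, 7): e=[18,46,4] → X
    (9,3)@(19, 7): e=[30,54,-16] → .
    (7,4)@(15, 9): e=[-10,50,28] → .
    (8,4)@(17, 9): e=[2,58,8] → X
    (9,7)@(19, 15): e=[-34,102,0] → .  [on edge]
  covered (8 px):
    . . . . . . . X . .
    . . . . . . X X . .
    . . . . . . X X . .
    . . . . . . . X X .
    . . . . . . . . X .
    . . . . . . . . . .
    . . . . . . . . . .
    . . . . . . . . . .
T1:
  2·area = 84
  edge (6, 15)→(14, 2): d=(8,-13) top-left  bias=+0
  edge (14, 2)→(18, 6): d=(4,4) right/bottom  bias=-1
  edge (18, 6)→(6, 15): d=(-12,9) right/bottom  bias=-1
    (6,0)@(13, 1): e=[-21,0,105] → .  [on edge]
    (7,1)@(15, 3): e=[21,0,63] → .  [on edge]
    (6,2)@(13, 5): e=[11,16,57] → X
    (7,2)@(15, 5): e=[37,8,39] → X
    (8,2)@(17, 5): e=[63,0,21] → .  [on edge]
    (5,3)@(11, 7): e=[1,32,51] → X
    (8,3)@(17, 7): e=[79,8,-3] → .
    (9,3)@(19, 7): e=[105,0,-21] → .  [on edge]
    (5,4)@(11, 9): e=[17,40,27] → X
    (7,4)@(15, 9): e=[69,24,-9] → .
    (4,5)@(9, 11): e=[7,56,21] → X
    (6,5)@(13, 11): e=[59,40,-15] → .
  covered (9 px):
    . . . . . . . . . .
    . . . . . . . . . .
    . . . . . . X X . .
    . . . . . X X X . .
    . . . . . X X . . .
    . . . . X X . . . .
    . . . . . . . . . .
    . . . . . . . . . .
T2:
  2·area = 118
  edge (19, 15)→(9, 11): d=(-10,-4) top-left  bias=+0
  edge (9, 11)→(16, 2): d=(7,-9) top-left  bias=+0
  edge (16, 2)→(19, 15): d=(3,13) right/bottom  bias=-1
    (7,2)@(15, 5): e=[84,12,22] → X
    (8,2)@(17, 5): e=[92,30,-4] → .
    (6,3)@(13, 7): e=[56,8,54] → X
    (8,3)@(17, 7): e=[72,44,2] → X
    (9,3)@(19, 7): e=[80,62,-24] → .
    (5,4)@(11, 9): e=[28,4,86] → X
    (9,4)@(19, 9): e=[60,76,-18] → .
    (4,5)@(9, 11): e=[0,0,118] → X  [on edge]
    (9,5)@(19, 11): e=[40,90,-12] → .
    (4,6)@(9, 13): e=[-20,14,124] → .
    (5,6)@(11, 13): e=[-12,32,98] → .
    (6,6)@(13, 13): e=[-4,50,72] → .
    (9,7)@(19, 15): e=[0,118,0] → .  [on edge]
  covered (15 px):
    . . . . . . . . . .
    . . . . . . . . . .
    . . . . . . . X . .
    . . . . . . X X X .
    . . . . . X X X X .
    . . . . X X X X X .
    . . . . . . . X X .
    . . . . . . . . . .

Z-buffer (winner per pixel, '.' = empty):
  . . . . . . . 0 . .
  . . . . . . 0 0 . .
  . . . . . . 0 0 . .
  . . . . . 1 1 0 0 .
  . . . . . 1 1 2 0 .
  . . . . 1 1 2 2 2 .
  . . . . . . . 2 2 .
  . . . . . . . . . .

Answer: 1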